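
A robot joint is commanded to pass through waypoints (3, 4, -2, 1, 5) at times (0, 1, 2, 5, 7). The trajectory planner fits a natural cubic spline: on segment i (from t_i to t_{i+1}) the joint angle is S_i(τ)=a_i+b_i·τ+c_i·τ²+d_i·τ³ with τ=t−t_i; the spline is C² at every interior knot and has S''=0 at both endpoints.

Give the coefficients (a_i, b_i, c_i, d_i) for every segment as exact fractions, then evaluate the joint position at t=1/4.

  seg 0: a=3 b=419/137 c=0 d=-282/137
  seg 1: a=4 b=-427/137 c=-846/137 d=451/137
  seg 2: a=-2 b=-766/137 c=507/137 d=-206/411
  seg 3: a=1 b=422/137 c=-111/137 d=37/274
S(1/4) = 16363/4384

Δ: Δ0=1, Δ1=-6, Δ2=1, Δ3=2
row 1: diag=4, rhs=-42; c'=1/4, d'=-21/2
row 2: denom=8−1·1/4=31/4; d'=(42−1·-21/2)/(31/4)=210/31
row 3: denom=10−3·12/31=274/31; d'=(6−3·210/31)/(274/31)=-222/137
back: M3=-222/137
back: M2=210/31−12/31·-222/137=1014/137
back: M1=-21/2−1/4·1014/137=-1692/137
M: M0=0, M1=-1692/137, M2=1014/137, M3=-222/137, M4=0
seg 0: a=3, c=M0/2=0, d=(M1−M0)/(6·1)=-282/137, b=Δ0−h0·(2M0+M1)/6=419/137
seg 1: a=4, c=M1/2=-846/137, d=(M2−M1)/(6·1)=451/137, b=Δ1−h1·(2M1+M2)/6=-427/137
seg 2: a=-2, c=M2/2=507/137, d=(M3−M2)/(6·3)=-206/411, b=Δ2−h2·(2M2+M3)/6=-766/137
seg 3: a=1, c=M3/2=-111/137, d=(M4−M3)/(6·2)=37/274, b=Δ3−h3·(2M3+M4)/6=422/137
t_q=1/4 → seg 0, τ=1/4; S=3+419/137·τ+0·τ²+-282/137·τ³=16363/4384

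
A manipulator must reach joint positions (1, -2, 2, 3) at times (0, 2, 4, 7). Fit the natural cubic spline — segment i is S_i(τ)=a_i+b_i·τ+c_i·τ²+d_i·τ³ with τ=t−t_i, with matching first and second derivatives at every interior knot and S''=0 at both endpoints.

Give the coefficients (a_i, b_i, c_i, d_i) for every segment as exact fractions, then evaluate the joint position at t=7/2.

  seg 0: a=1 b=-143/57 c=0 d=115/456
  seg 1: a=-2 b=59/114 c=115/76 d=-22/57
  seg 2: a=2 b=221/114 c=-61/76 d=61/684
S(7/2) = 267/304

Δ: Δ0=-3/2, Δ1=2, Δ2=1/3
row 1: diag=8, rhs=21; c'=1/4, d'=21/8
row 2: denom=10−2·1/4=19/2; d'=(-10−2·21/8)/(19/2)=-61/38
back: M2=-61/38
back: M1=21/8−1/4·-61/38=115/38
M: M0=0, M1=115/38, M2=-61/38, M3=0
seg 0: a=1, c=M0/2=0, d=(M1−M0)/(6·2)=115/456, b=Δ0−h0·(2M0+M1)/6=-143/57
seg 1: a=-2, c=M1/2=115/76, d=(M2−M1)/(6·2)=-22/57, b=Δ1−h1·(2M1+M2)/6=59/114
seg 2: a=2, c=M2/2=-61/76, d=(M3−M2)/(6·3)=61/684, b=Δ2−h2·(2M2+M3)/6=221/114
t_q=7/2 → seg 1, τ=3/2; S=-2+59/114·τ+115/76·τ²+-22/57·τ³=267/304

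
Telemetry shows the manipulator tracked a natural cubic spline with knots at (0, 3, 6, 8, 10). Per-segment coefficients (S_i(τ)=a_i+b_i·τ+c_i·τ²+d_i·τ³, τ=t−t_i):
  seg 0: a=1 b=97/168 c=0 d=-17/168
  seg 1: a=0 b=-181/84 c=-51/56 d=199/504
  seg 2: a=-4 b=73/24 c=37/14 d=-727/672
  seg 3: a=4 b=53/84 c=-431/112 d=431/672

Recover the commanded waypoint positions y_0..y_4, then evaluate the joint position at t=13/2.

y_0=1 y_1=0 y_2=-4 y_3=4 y_4=-5
S(13/2) = -3501/1792

y_0 = S_0(0) = a_0 = 1
y_1 = S_1(0) = a_1 = 0
y_2 = S_2(0) = a_2 = -4
y_3 = S_3(0) = a_3 = 4
y_4 = S_3(2) = -5
t_q=13/2 is in segment 2 (τ=1/2); S_2(τ)=-3501/1792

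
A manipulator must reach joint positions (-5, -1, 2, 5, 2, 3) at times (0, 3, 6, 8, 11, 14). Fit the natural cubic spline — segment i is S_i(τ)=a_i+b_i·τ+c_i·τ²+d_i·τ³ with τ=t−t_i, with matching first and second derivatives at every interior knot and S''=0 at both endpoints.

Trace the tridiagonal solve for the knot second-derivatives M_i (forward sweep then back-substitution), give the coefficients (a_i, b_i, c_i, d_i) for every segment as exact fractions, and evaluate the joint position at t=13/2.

Δ: Δ0=4/3, Δ1=1, Δ2=3/2, Δ3=-1, Δ4=1/3
row 1: diag=12, rhs=-2; c'=1/4, d'=-1/6
row 2: denom=10−3·1/4=37/4; d'=(3−3·-1/6)/(37/4)=14/37
row 3: denom=10−2·8/37=354/37; d'=(-15−2·14/37)/(354/37)=-583/354
row 4: denom=12−3·37/118=1305/118; d'=(8−3·-583/354)/(1305/118)=509/435
back: M4=509/435
back: M3=-583/354−37/118·509/435=-292/145
back: M2=14/37−8/37·-292/145=118/145
back: M1=-1/6−1/4·118/145=-161/435
M: M0=0, M1=-161/435, M2=118/145, M3=-292/145, M4=509/435, M5=0
seg 0: a=-5, c=M0/2=0, d=(M1−M0)/(6·3)=-161/7830, b=Δ0−h0·(2M0+M1)/6=1321/870
seg 1: a=-1, c=M1/2=-161/870, d=(M2−M1)/(6·3)=103/1566, b=Δ1−h1·(2M1+M2)/6=419/435
seg 2: a=2, c=M2/2=59/145, d=(M3−M2)/(6·2)=-41/174, b=Δ2−h2·(2M2+M3)/6=1417/870
seg 3: a=5, c=M3/2=-146/145, d=(M4−M3)/(6·3)=277/1566, b=Δ3−h3·(2M3+M4)/6=373/870
seg 4: a=2, c=M4/2=509/870, d=(M5−M4)/(6·3)=-509/7830, b=Δ4−h4·(2M4+M5)/6=-364/435
t_q=13/2 → seg 2, τ=1/2; S=2+1417/870·τ+59/145·τ²+-41/174·τ³=6697/2320

  seg 0: a=-5 b=1321/870 c=0 d=-161/7830
  seg 1: a=-1 b=419/435 c=-161/870 d=103/1566
  seg 2: a=2 b=1417/870 c=59/145 d=-41/174
  seg 3: a=5 b=373/870 c=-146/145 d=277/1566
  seg 4: a=2 b=-364/435 c=509/870 d=-509/7830
S(13/2) = 6697/2320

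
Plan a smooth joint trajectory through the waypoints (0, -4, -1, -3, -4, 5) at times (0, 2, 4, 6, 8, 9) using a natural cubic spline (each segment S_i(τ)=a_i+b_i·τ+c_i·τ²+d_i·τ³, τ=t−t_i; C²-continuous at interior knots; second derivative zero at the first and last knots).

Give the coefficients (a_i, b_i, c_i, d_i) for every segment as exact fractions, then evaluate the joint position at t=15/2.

  seg 0: a=0 b=-469/153 c=0 d=163/612
  seg 1: a=-4 b=20/153 c=163/102 d=-559/1224
  seg 2: a=-1 b=319/306 c=-233/204 d=37/612
  seg 3: a=-3 b=-857/306 c=-53/68 d=1181/1224
  seg 4: a=-4 b=866/153 c=511/102 d=-511/306
S(15/2) = -18599/3264

Δ: Δ0=-2, Δ1=3/2, Δ2=-1, Δ3=-1/2, Δ4=9
row 1: diag=8, rhs=21; c'=1/4, d'=21/8
row 2: denom=8−2·1/4=15/2; d'=(-15−2·21/8)/(15/2)=-27/10
row 3: denom=8−2·4/15=112/15; d'=(3−2·-27/10)/(112/15)=9/8
row 4: denom=6−2·15/56=153/28; d'=(57−2·9/8)/(153/28)=511/51
back: M4=511/51
back: M3=9/8−15/56·511/51=-53/34
back: M2=-27/10−4/15·-53/34=-233/102
back: M1=21/8−1/4·-233/102=163/51
M: M0=0, M1=163/51, M2=-233/102, M3=-53/34, M4=511/51, M5=0
seg 0: a=0, c=M0/2=0, d=(M1−M0)/(6·2)=163/612, b=Δ0−h0·(2M0+M1)/6=-469/153
seg 1: a=-4, c=M1/2=163/102, d=(M2−M1)/(6·2)=-559/1224, b=Δ1−h1·(2M1+M2)/6=20/153
seg 2: a=-1, c=M2/2=-233/204, d=(M3−M2)/(6·2)=37/612, b=Δ2−h2·(2M2+M3)/6=319/306
seg 3: a=-3, c=M3/2=-53/68, d=(M4−M3)/(6·2)=1181/1224, b=Δ3−h3·(2M3+M4)/6=-857/306
seg 4: a=-4, c=M4/2=511/102, d=(M5−M4)/(6·1)=-511/306, b=Δ4−h4·(2M4+M5)/6=866/153
t_q=15/2 → seg 3, τ=3/2; S=-3+-857/306·τ+-53/68·τ²+1181/1224·τ³=-18599/3264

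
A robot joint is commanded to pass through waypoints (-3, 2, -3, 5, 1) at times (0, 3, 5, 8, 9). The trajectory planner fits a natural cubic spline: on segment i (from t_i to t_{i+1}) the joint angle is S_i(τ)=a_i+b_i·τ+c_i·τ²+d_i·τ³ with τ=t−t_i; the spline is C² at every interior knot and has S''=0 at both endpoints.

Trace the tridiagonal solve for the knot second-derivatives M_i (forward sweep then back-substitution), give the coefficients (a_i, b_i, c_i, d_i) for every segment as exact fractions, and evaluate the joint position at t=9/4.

  seg 0: a=-3 b=4771/1356 c=0 d=-93/452
  seg 1: a=2 b=-1381/678 c=-837/452 d=2197/2712
  seg 2: a=-3 b=94/339 c=340/113 d=-250/339
  seg 3: a=5 b=-536/339 c=-410/113 d=410/339
S(9/4) = 74427/28928

Δ: Δ0=5/3, Δ1=-5/2, Δ2=8/3, Δ3=-4
row 1: diag=10, rhs=-25; c'=1/5, d'=-5/2
row 2: denom=10−2·1/5=48/5; d'=(31−2·-5/2)/(48/5)=15/4
row 3: denom=8−3·5/16=113/16; d'=(-40−3·15/4)/(113/16)=-820/113
back: M3=-820/113
back: M2=15/4−5/16·-820/113=680/113
back: M1=-5/2−1/5·680/113=-837/226
M: M0=0, M1=-837/226, M2=680/113, M3=-820/113, M4=0
seg 0: a=-3, c=M0/2=0, d=(M1−M0)/(6·3)=-93/452, b=Δ0−h0·(2M0+M1)/6=4771/1356
seg 1: a=2, c=M1/2=-837/452, d=(M2−M1)/(6·2)=2197/2712, b=Δ1−h1·(2M1+M2)/6=-1381/678
seg 2: a=-3, c=M2/2=340/113, d=(M3−M2)/(6·3)=-250/339, b=Δ2−h2·(2M2+M3)/6=94/339
seg 3: a=5, c=M3/2=-410/113, d=(M4−M3)/(6·1)=410/339, b=Δ3−h3·(2M3+M4)/6=-536/339
t_q=9/4 → seg 0, τ=9/4; S=-3+4771/1356·τ+0·τ²+-93/452·τ³=74427/28928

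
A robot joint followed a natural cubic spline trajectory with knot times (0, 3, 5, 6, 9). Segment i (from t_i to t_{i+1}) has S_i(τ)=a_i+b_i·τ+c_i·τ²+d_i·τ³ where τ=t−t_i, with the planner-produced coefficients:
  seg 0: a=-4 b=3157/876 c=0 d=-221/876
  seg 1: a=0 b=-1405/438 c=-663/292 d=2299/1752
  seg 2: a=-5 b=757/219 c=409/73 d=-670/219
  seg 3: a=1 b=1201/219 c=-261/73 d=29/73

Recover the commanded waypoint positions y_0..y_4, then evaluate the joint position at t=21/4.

y_0 = S_0(0) = a_0 = -4
y_1 = S_1(0) = a_1 = 0
y_2 = S_2(0) = a_2 = -5
y_3 = S_3(0) = a_3 = 1
y_4 = S_3(3) = -4
t_q=21/4 is in segment 2 (τ=1/4); S_2(τ)=-8955/2336

y_0=-4 y_1=0 y_2=-5 y_3=1 y_4=-4
S(21/4) = -8955/2336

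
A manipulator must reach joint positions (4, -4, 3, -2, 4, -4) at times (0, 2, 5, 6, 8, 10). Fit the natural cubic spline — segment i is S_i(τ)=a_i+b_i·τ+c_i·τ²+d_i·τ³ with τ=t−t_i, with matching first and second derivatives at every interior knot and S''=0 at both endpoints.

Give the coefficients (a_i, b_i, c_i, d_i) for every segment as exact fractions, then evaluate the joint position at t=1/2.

  seg 0: a=4 b=-14203/2283 c=0 d=5071/9132
  seg 1: a=-4 b=1010/2283 c=5071/1522 d=-12335/13698
  seg 2: a=3 b=-17717/4566 c=-3632/761 d=16679/4566
  seg 3: a=-2 b=-5632/2283 c=9415/1522 d=-3941/2283
  seg 4: a=4 b=3566/2283 c=-6349/1522 d=6349/9132
S(1/2) = 23349/24352

Δ: Δ0=-4, Δ1=7/3, Δ2=-5, Δ3=3, Δ4=-4
row 1: diag=10, rhs=38; c'=3/10, d'=19/5
row 2: denom=8−3·3/10=71/10; d'=(-44−3·19/5)/(71/10)=-554/71
row 3: denom=6−1·10/71=416/71; d'=(48−1·-554/71)/(416/71)=1981/208
row 4: denom=8−2·71/208=761/104; d'=(-42−2·1981/208)/(761/104)=-6349/761
back: M4=-6349/761
back: M3=1981/208−71/208·-6349/761=9415/761
back: M2=-554/71−10/71·9415/761=-7264/761
back: M1=19/5−3/10·-7264/761=5071/761
M: M0=0, M1=5071/761, M2=-7264/761, M3=9415/761, M4=-6349/761, M5=0
seg 0: a=4, c=M0/2=0, d=(M1−M0)/(6·2)=5071/9132, b=Δ0−h0·(2M0+M1)/6=-14203/2283
seg 1: a=-4, c=M1/2=5071/1522, d=(M2−M1)/(6·3)=-12335/13698, b=Δ1−h1·(2M1+M2)/6=1010/2283
seg 2: a=3, c=M2/2=-3632/761, d=(M3−M2)/(6·1)=16679/4566, b=Δ2−h2·(2M2+M3)/6=-17717/4566
seg 3: a=-2, c=M3/2=9415/1522, d=(M4−M3)/(6·2)=-3941/2283, b=Δ3−h3·(2M3+M4)/6=-5632/2283
seg 4: a=4, c=M4/2=-6349/1522, d=(M5−M4)/(6·2)=6349/9132, b=Δ4−h4·(2M4+M5)/6=3566/2283
t_q=1/2 → seg 0, τ=1/2; S=4+-14203/2283·τ+0·τ²+5071/9132·τ³=23349/24352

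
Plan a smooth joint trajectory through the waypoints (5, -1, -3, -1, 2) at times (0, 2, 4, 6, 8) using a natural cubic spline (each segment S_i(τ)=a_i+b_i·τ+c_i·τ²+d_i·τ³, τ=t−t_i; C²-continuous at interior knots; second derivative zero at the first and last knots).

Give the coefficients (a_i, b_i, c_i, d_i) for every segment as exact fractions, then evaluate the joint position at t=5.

  seg 0: a=5 b=-381/112 c=0 d=45/448
  seg 1: a=-1 b=-123/56 c=135/224 d=-1/448
  seg 2: a=-3 b=3/16 c=33/56 d=-41/448
  seg 3: a=-1 b=81/56 c=9/224 d=-3/448
S(5) = -1037/448

Δ: Δ0=-3, Δ1=-1, Δ2=1, Δ3=3/2
row 1: diag=8, rhs=12; c'=1/4, d'=3/2
row 2: denom=8−2·1/4=15/2; d'=(12−2·3/2)/(15/2)=6/5
row 3: denom=8−2·4/15=112/15; d'=(3−2·6/5)/(112/15)=9/112
back: M3=9/112
back: M2=6/5−4/15·9/112=33/28
back: M1=3/2−1/4·33/28=135/112
M: M0=0, M1=135/112, M2=33/28, M3=9/112, M4=0
seg 0: a=5, c=M0/2=0, d=(M1−M0)/(6·2)=45/448, b=Δ0−h0·(2M0+M1)/6=-381/112
seg 1: a=-1, c=M1/2=135/224, d=(M2−M1)/(6·2)=-1/448, b=Δ1−h1·(2M1+M2)/6=-123/56
seg 2: a=-3, c=M2/2=33/56, d=(M3−M2)/(6·2)=-41/448, b=Δ2−h2·(2M2+M3)/6=3/16
seg 3: a=-1, c=M3/2=9/224, d=(M4−M3)/(6·2)=-3/448, b=Δ3−h3·(2M3+M4)/6=81/56
t_q=5 → seg 2, τ=1; S=-3+3/16·τ+33/56·τ²+-41/448·τ³=-1037/448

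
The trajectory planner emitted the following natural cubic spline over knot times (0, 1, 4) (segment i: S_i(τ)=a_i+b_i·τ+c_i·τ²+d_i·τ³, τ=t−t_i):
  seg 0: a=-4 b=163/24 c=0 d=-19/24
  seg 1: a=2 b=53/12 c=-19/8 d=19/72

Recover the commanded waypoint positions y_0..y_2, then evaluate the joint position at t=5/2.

y_0 = S_0(0) = a_0 = -4
y_1 = S_1(0) = a_1 = 2
y_2 = S_1(3) = 1
t_q=5/2 is in segment 1 (τ=3/2); S_1(τ)=267/64

y_0=-4 y_1=2 y_2=1
S(5/2) = 267/64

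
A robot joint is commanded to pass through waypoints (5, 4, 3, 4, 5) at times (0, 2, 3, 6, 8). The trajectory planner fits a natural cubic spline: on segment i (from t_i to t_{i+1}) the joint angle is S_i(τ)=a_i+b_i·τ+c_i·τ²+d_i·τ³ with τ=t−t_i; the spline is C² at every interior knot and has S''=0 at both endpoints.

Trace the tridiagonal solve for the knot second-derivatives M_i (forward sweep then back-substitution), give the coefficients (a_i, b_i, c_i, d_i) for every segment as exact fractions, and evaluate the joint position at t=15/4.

Δ: Δ0=-1/2, Δ1=-1, Δ2=1/3, Δ3=1/2
row 1: diag=6, rhs=-3; c'=1/6, d'=-1/2
row 2: denom=8−1·1/6=47/6; d'=(8−1·-1/2)/(47/6)=51/47
row 3: denom=10−3·18/47=416/47; d'=(1−3·51/47)/(416/47)=-53/208
back: M3=-53/208
back: M2=51/47−18/47·-53/208=123/104
back: M1=-1/2−1/6·123/104=-145/208
M: M0=0, M1=-145/208, M2=123/104, M3=-53/208, M4=0
seg 0: a=5, c=M0/2=0, d=(M1−M0)/(6·2)=-145/2496, b=Δ0−h0·(2M0+M1)/6=-167/624
seg 1: a=4, c=M1/2=-145/416, d=(M2−M1)/(6·1)=391/1248, b=Δ1−h1·(2M1+M2)/6=-301/312
seg 2: a=3, c=M2/2=123/208, d=(M3−M2)/(6·3)=-23/288, b=Δ2−h2·(2M2+M3)/6=-901/1248
seg 3: a=4, c=M3/2=-53/416, d=(M4−M3)/(6·2)=53/2496, b=Δ3−h3·(2M3+M4)/6=209/312
t_q=15/4 → seg 2, τ=3/4; S=3+-901/1248·τ+123/208·τ²+-23/288·τ³=73415/26624

  seg 0: a=5 b=-167/624 c=0 d=-145/2496
  seg 1: a=4 b=-301/312 c=-145/416 d=391/1248
  seg 2: a=3 b=-901/1248 c=123/208 d=-23/288
  seg 3: a=4 b=209/312 c=-53/416 d=53/2496
S(15/4) = 73415/26624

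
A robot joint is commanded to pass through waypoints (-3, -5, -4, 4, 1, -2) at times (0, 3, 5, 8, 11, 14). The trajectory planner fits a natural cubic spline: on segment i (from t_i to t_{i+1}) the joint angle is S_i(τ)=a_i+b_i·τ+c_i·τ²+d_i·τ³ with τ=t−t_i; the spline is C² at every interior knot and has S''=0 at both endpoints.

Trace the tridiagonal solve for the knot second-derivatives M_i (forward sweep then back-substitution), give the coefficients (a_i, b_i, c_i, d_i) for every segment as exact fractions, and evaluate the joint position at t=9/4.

Δ: Δ0=-2/3, Δ1=1/2, Δ2=8/3, Δ3=-1, Δ4=-1
row 1: diag=10, rhs=7; c'=1/5, d'=7/10
row 2: denom=10−2·1/5=48/5; d'=(13−2·7/10)/(48/5)=29/24
row 3: denom=12−3·5/16=177/16; d'=(-22−3·29/24)/(177/16)=-410/177
row 4: denom=12−3·16/59=660/59; d'=(0−3·-410/177)/(660/59)=41/66
back: M4=41/66
back: M3=-410/177−16/59·41/66=-82/33
back: M2=29/24−5/16·-82/33=131/66
back: M1=7/10−1/5·131/66=10/33
M: M0=0, M1=10/33, M2=131/66, M3=-82/33, M4=41/66, M5=0
seg 0: a=-3, c=M0/2=0, d=(M1−M0)/(6·3)=5/297, b=Δ0−h0·(2M0+M1)/6=-9/11
seg 1: a=-5, c=M1/2=5/33, d=(M2−M1)/(6·2)=37/264, b=Δ1−h1·(2M1+M2)/6=-4/11
seg 2: a=-4, c=M2/2=131/132, d=(M3−M2)/(6·3)=-295/1188, b=Δ2−h2·(2M2+M3)/6=127/66
seg 3: a=4, c=M3/2=-41/33, d=(M4−M3)/(6·3)=205/1188, b=Δ3−h3·(2M3+M4)/6=155/132
seg 4: a=1, c=M4/2=41/132, d=(M5−M4)/(6·3)=-41/1188, b=Δ4−h4·(2M4+M5)/6=-107/66
t_q=9/4 → seg 0, τ=9/4; S=-3+-9/11·τ+0·τ²+5/297·τ³=-3273/704

  seg 0: a=-3 b=-9/11 c=0 d=5/297
  seg 1: a=-5 b=-4/11 c=5/33 d=37/264
  seg 2: a=-4 b=127/66 c=131/132 d=-295/1188
  seg 3: a=4 b=155/132 c=-41/33 d=205/1188
  seg 4: a=1 b=-107/66 c=41/132 d=-41/1188
S(9/4) = -3273/704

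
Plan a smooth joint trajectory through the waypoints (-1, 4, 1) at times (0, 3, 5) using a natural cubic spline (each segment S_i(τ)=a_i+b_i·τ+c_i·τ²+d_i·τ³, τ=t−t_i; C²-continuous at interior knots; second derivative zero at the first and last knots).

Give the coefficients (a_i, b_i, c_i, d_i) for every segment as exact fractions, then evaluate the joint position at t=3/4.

  seg 0: a=-1 b=157/60 c=0 d=-19/180
  seg 1: a=4 b=-7/30 c=-19/20 d=19/120
S(3/4) = 235/256

Δ: Δ0=5/3, Δ1=-3/2
row 1: diag=10, rhs=-19; c'=1/5, d'=-19/10
back: M1=-19/10
M: M0=0, M1=-19/10, M2=0
seg 0: a=-1, c=M0/2=0, d=(M1−M0)/(6·3)=-19/180, b=Δ0−h0·(2M0+M1)/6=157/60
seg 1: a=4, c=M1/2=-19/20, d=(M2−M1)/(6·2)=19/120, b=Δ1−h1·(2M1+M2)/6=-7/30
t_q=3/4 → seg 0, τ=3/4; S=-1+157/60·τ+0·τ²+-19/180·τ³=235/256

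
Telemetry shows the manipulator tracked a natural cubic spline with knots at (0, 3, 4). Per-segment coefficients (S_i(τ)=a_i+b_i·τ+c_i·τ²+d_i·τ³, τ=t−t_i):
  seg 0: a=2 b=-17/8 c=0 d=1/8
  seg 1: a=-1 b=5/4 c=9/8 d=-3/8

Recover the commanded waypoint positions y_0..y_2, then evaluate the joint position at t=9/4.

y_0=2 y_1=-1 y_2=1
S(9/4) = -695/512

y_0 = S_0(0) = a_0 = 2
y_1 = S_1(0) = a_1 = -1
y_2 = S_1(1) = 1
t_q=9/4 is in segment 0 (τ=9/4); S_0(τ)=-695/512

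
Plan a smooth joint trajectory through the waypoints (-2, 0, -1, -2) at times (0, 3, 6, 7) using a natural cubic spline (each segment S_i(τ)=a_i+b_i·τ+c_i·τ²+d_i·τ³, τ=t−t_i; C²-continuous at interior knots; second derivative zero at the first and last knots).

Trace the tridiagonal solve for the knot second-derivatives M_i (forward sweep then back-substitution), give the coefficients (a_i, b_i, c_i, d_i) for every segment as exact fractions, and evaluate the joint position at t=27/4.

Δ: Δ0=2/3, Δ1=-1/3, Δ2=-1
row 1: diag=12, rhs=-6; c'=1/4, d'=-1/2
row 2: denom=8−3·1/4=29/4; d'=(-4−3·-1/2)/(29/4)=-10/29
back: M2=-10/29
back: M1=-1/2−1/4·-10/29=-12/29
M: M0=0, M1=-12/29, M2=-10/29, M3=0
seg 0: a=-2, c=M0/2=0, d=(M1−M0)/(6·3)=-2/87, b=Δ0−h0·(2M0+M1)/6=76/87
seg 1: a=0, c=M1/2=-6/29, d=(M2−M1)/(6·3)=1/261, b=Δ1−h1·(2M1+M2)/6=22/87
seg 2: a=-1, c=M2/2=-5/29, d=(M3−M2)/(6·1)=5/87, b=Δ2−h2·(2M2+M3)/6=-77/87
t_q=27/4 → seg 2, τ=3/4; S=-1+-77/87·τ+-5/29·τ²+5/87·τ³=-3223/1856

  seg 0: a=-2 b=76/87 c=0 d=-2/87
  seg 1: a=0 b=22/87 c=-6/29 d=1/261
  seg 2: a=-1 b=-77/87 c=-5/29 d=5/87
S(27/4) = -3223/1856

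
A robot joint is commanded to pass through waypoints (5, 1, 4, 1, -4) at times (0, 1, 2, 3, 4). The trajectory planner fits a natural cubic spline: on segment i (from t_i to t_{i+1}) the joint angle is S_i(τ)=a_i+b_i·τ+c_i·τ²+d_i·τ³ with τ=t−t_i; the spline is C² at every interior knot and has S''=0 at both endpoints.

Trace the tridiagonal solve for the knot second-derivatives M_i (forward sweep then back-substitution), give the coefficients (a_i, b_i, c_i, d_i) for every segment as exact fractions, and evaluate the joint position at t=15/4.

  seg 0: a=5 b=-351/56 c=0 d=127/56
  seg 1: a=1 b=15/28 c=381/56 d=-243/56
  seg 2: a=4 b=9/8 c=-87/14 d=117/56
  seg 3: a=1 b=-141/28 c=3/56 d=-1/56
S(15/4) = -9871/3584

Δ: Δ0=-4, Δ1=3, Δ2=-3, Δ3=-5
row 1: diag=4, rhs=42; c'=1/4, d'=21/2
row 2: denom=4−1·1/4=15/4; d'=(-36−1·21/2)/(15/4)=-62/5
row 3: denom=4−1·4/15=56/15; d'=(-12−1·-62/5)/(56/15)=3/28
back: M3=3/28
back: M2=-62/5−4/15·3/28=-87/7
back: M1=21/2−1/4·-87/7=381/28
M: M0=0, M1=381/28, M2=-87/7, M3=3/28, M4=0
seg 0: a=5, c=M0/2=0, d=(M1−M0)/(6·1)=127/56, b=Δ0−h0·(2M0+M1)/6=-351/56
seg 1: a=1, c=M1/2=381/56, d=(M2−M1)/(6·1)=-243/56, b=Δ1−h1·(2M1+M2)/6=15/28
seg 2: a=4, c=M2/2=-87/14, d=(M3−M2)/(6·1)=117/56, b=Δ2−h2·(2M2+M3)/6=9/8
seg 3: a=1, c=M3/2=3/56, d=(M4−M3)/(6·1)=-1/56, b=Δ3−h3·(2M3+M4)/6=-141/28
t_q=15/4 → seg 3, τ=3/4; S=1+-141/28·τ+3/56·τ²+-1/56·τ³=-9871/3584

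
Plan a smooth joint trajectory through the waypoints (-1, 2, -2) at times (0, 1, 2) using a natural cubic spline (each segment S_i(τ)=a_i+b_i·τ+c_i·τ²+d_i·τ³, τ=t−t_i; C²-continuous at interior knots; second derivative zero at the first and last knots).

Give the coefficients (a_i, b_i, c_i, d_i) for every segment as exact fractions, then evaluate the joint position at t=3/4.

  seg 0: a=-1 b=19/4 c=0 d=-7/4
  seg 1: a=2 b=-1/2 c=-21/4 d=7/4
S(3/4) = 467/256

Δ: Δ0=3, Δ1=-4
row 1: diag=4, rhs=-42; c'=1/4, d'=-21/2
back: M1=-21/2
M: M0=0, M1=-21/2, M2=0
seg 0: a=-1, c=M0/2=0, d=(M1−M0)/(6·1)=-7/4, b=Δ0−h0·(2M0+M1)/6=19/4
seg 1: a=2, c=M1/2=-21/4, d=(M2−M1)/(6·1)=7/4, b=Δ1−h1·(2M1+M2)/6=-1/2
t_q=3/4 → seg 0, τ=3/4; S=-1+19/4·τ+0·τ²+-7/4·τ³=467/256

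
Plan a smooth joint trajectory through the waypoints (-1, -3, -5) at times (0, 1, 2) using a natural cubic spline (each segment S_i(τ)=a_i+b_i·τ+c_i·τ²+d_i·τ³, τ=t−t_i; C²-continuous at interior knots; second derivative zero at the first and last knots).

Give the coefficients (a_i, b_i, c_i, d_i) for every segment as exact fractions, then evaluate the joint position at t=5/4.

  seg 0: a=-1 b=-2 c=0 d=0
  seg 1: a=-3 b=-2 c=0 d=0
S(5/4) = -7/2

Δ: Δ0=-2, Δ1=-2
row 1: diag=4, rhs=0; c'=1/4, d'=0
back: M1=0
M: M0=0, M1=0, M2=0
seg 0: a=-1, c=M0/2=0, d=(M1−M0)/(6·1)=0, b=Δ0−h0·(2M0+M1)/6=-2
seg 1: a=-3, c=M1/2=0, d=(M2−M1)/(6·1)=0, b=Δ1−h1·(2M1+M2)/6=-2
t_q=5/4 → seg 1, τ=1/4; S=-3+-2·τ+0·τ²+0·τ³=-7/2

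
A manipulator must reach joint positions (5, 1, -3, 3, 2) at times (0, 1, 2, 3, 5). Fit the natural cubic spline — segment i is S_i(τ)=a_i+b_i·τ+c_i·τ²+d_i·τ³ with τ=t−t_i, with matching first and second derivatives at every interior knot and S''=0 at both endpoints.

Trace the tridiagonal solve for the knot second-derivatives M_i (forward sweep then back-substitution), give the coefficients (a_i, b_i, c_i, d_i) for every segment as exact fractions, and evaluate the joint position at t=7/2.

  seg 0: a=5 b=-555/172 c=0 d=-133/172
  seg 1: a=1 b=-477/86 c=-399/172 d=665/172
  seg 2: a=-3 b=243/172 c=399/43 d=-807/172
  seg 3: a=3 b=507/86 c=-825/172 d=275/344
S(7/2) = 13343/2752

Δ: Δ0=-4, Δ1=-4, Δ2=6, Δ3=-1/2
row 1: diag=4, rhs=0; c'=1/4, d'=0
row 2: denom=4−1·1/4=15/4; d'=(60−1·0)/(15/4)=16
row 3: denom=6−1·4/15=86/15; d'=(-39−1·16)/(86/15)=-825/86
back: M3=-825/86
back: M2=16−4/15·-825/86=798/43
back: M1=0−1/4·798/43=-399/86
M: M0=0, M1=-399/86, M2=798/43, M3=-825/86, M4=0
seg 0: a=5, c=M0/2=0, d=(M1−M0)/(6·1)=-133/172, b=Δ0−h0·(2M0+M1)/6=-555/172
seg 1: a=1, c=M1/2=-399/172, d=(M2−M1)/(6·1)=665/172, b=Δ1−h1·(2M1+M2)/6=-477/86
seg 2: a=-3, c=M2/2=399/43, d=(M3−M2)/(6·1)=-807/172, b=Δ2−h2·(2M2+M3)/6=243/172
seg 3: a=3, c=M3/2=-825/172, d=(M4−M3)/(6·2)=275/344, b=Δ3−h3·(2M3+M4)/6=507/86
t_q=7/2 → seg 3, τ=1/2; S=3+507/86·τ+-825/172·τ²+275/344·τ³=13343/2752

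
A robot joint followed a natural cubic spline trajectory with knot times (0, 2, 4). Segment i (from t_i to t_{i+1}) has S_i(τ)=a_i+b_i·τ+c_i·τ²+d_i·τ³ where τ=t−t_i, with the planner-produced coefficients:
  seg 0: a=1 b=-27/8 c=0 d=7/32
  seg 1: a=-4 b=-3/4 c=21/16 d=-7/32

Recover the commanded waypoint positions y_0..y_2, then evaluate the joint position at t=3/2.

y_0 = S_0(0) = a_0 = 1
y_1 = S_1(0) = a_1 = -4
y_2 = S_1(2) = -2
t_q=3/2 is in segment 0 (τ=3/2); S_0(τ)=-851/256

y_0=1 y_1=-4 y_2=-2
S(3/2) = -851/256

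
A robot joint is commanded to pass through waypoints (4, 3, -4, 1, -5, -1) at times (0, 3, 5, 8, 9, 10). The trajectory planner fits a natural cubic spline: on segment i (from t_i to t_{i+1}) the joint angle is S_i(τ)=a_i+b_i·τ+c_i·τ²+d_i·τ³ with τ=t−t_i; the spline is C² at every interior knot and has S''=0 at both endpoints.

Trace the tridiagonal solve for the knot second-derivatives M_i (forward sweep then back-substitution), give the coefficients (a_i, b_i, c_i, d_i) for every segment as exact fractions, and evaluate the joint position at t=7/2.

Δ: Δ0=-1/3, Δ1=-7/2, Δ2=5/3, Δ3=-6, Δ4=4
row 1: diag=10, rhs=-19; c'=1/5, d'=-19/10
row 2: denom=10−2·1/5=48/5; d'=(31−2·-19/10)/(48/5)=29/8
row 3: denom=8−3·5/16=113/16; d'=(-46−3·29/8)/(113/16)=-910/113
row 4: denom=4−1·16/113=436/113; d'=(60−1·-910/113)/(436/113)=3845/218
back: M4=3845/218
back: M3=-910/113−16/113·3845/218=-1150/109
back: M2=29/8−5/16·-1150/109=1509/218
back: M1=-19/10−1/5·1509/218=-358/109
M: M0=0, M1=-358/109, M2=1509/218, M3=-1150/109, M4=3845/218, M5=0
seg 0: a=4, c=M0/2=0, d=(M1−M0)/(6·3)=-179/981, b=Δ0−h0·(2M0+M1)/6=428/327
seg 1: a=3, c=M1/2=-179/109, d=(M2−M1)/(6·2)=2225/2616, b=Δ1−h1·(2M1+M2)/6=-1183/327
seg 2: a=-4, c=M2/2=1509/436, d=(M3−M2)/(6·3)=-3809/3924, b=Δ2−h2·(2M2+M3)/6=13/654
seg 3: a=1, c=M3/2=-575/109, d=(M4−M3)/(6·1)=6145/1308, b=Δ3−h3·(2M3+M4)/6=-7093/1308
seg 4: a=-5, c=M4/2=3845/436, d=(M5−M4)/(6·1)=-3845/1308, b=Δ4−h4·(2M4+M5)/6=-1229/654
t_q=7/2 → seg 1, τ=1/2; S=3+-1183/327·τ+-179/109·τ²+2225/2616·τ³=6187/6976

  seg 0: a=4 b=428/327 c=0 d=-179/981
  seg 1: a=3 b=-1183/327 c=-179/109 d=2225/2616
  seg 2: a=-4 b=13/654 c=1509/436 d=-3809/3924
  seg 3: a=1 b=-7093/1308 c=-575/109 d=6145/1308
  seg 4: a=-5 b=-1229/654 c=3845/436 d=-3845/1308
S(7/2) = 6187/6976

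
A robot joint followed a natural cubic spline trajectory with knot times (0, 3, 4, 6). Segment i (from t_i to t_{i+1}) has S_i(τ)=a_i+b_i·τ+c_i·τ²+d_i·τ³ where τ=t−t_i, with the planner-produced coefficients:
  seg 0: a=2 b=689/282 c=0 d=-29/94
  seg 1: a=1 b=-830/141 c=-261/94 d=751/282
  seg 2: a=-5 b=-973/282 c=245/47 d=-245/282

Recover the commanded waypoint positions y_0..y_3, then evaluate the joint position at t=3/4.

y_0 = S_0(0) = a_0 = 2
y_1 = S_1(0) = a_1 = 1
y_2 = S_2(0) = a_2 = -5
y_3 = S_2(2) = 2
t_q=3/4 is in segment 0 (τ=3/4); S_0(τ)=22273/6016

y_0=2 y_1=1 y_2=-5 y_3=2
S(3/4) = 22273/6016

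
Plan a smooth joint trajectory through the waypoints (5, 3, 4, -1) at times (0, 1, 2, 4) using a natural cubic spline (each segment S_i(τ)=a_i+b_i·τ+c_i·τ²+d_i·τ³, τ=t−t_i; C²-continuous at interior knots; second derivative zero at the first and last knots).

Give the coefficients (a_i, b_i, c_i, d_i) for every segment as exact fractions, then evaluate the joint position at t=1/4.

Δ: Δ0=-2, Δ1=1, Δ2=-5/2
row 1: diag=4, rhs=18; c'=1/4, d'=9/2
row 2: denom=6−1·1/4=23/4; d'=(-21−1·9/2)/(23/4)=-102/23
back: M2=-102/23
back: M1=9/2−1/4·-102/23=129/23
M: M0=0, M1=129/23, M2=-102/23, M3=0
seg 0: a=5, c=M0/2=0, d=(M1−M0)/(6·1)=43/46, b=Δ0−h0·(2M0+M1)/6=-135/46
seg 1: a=3, c=M1/2=129/46, d=(M2−M1)/(6·1)=-77/46, b=Δ1−h1·(2M1+M2)/6=-3/23
seg 2: a=4, c=M2/2=-51/23, d=(M3−M2)/(6·2)=17/46, b=Δ2−h2·(2M2+M3)/6=21/46
t_q=1/4 → seg 0, τ=1/4; S=5+-135/46·τ+0·τ²+43/46·τ³=12603/2944

  seg 0: a=5 b=-135/46 c=0 d=43/46
  seg 1: a=3 b=-3/23 c=129/46 d=-77/46
  seg 2: a=4 b=21/46 c=-51/23 d=17/46
S(1/4) = 12603/2944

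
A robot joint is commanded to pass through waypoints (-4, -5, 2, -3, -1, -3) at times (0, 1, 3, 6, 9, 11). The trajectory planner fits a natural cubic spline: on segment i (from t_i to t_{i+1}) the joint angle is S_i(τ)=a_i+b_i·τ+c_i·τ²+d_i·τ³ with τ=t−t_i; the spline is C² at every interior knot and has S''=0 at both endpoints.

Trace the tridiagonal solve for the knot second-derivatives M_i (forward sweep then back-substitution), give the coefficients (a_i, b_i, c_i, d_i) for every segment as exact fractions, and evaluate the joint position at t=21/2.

Δ: Δ0=-1, Δ1=7/2, Δ2=-5/3, Δ3=2/3, Δ4=-1
row 1: diag=6, rhs=27; c'=1/3, d'=9/2
row 2: denom=10−2·1/3=28/3; d'=(-31−2·9/2)/(28/3)=-30/7
row 3: denom=12−3·9/28=309/28; d'=(14−3·-30/7)/(309/28)=752/309
row 4: denom=10−3·28/103=946/103; d'=(-10−3·752/309)/(946/103)=-81/43
back: M4=-81/43
back: M3=752/309−28/103·-81/43=380/129
back: M2=-30/7−9/28·380/129=-225/43
back: M1=9/2−1/3·-225/43=537/86
M: M0=0, M1=537/86, M2=-225/43, M3=380/129, M4=-81/43, M5=0
seg 0: a=-4, c=M0/2=0, d=(M1−M0)/(6·1)=179/172, b=Δ0−h0·(2M0+M1)/6=-351/172
seg 1: a=-5, c=M1/2=537/172, d=(M2−M1)/(6·2)=-329/344, b=Δ1−h1·(2M1+M2)/6=93/86
seg 2: a=2, c=M2/2=-225/86, d=(M3−M2)/(6·3)=1055/2322, b=Δ2−h2·(2M2+M3)/6=90/43
seg 3: a=-3, c=M3/2=190/129, d=(M4−M3)/(6·3)=-623/2322, b=Δ3−h3·(2M3+M4)/6=-115/86
seg 4: a=-1, c=M4/2=-81/86, d=(M5−M4)/(6·2)=27/172, b=Δ4−h4·(2M4+M5)/6=11/43
t_q=21/2 → seg 4, τ=3/2; S=-1+11/43·τ+-81/86·τ²+27/172·τ³=-3035/1376

  seg 0: a=-4 b=-351/172 c=0 d=179/172
  seg 1: a=-5 b=93/86 c=537/172 d=-329/344
  seg 2: a=2 b=90/43 c=-225/86 d=1055/2322
  seg 3: a=-3 b=-115/86 c=190/129 d=-623/2322
  seg 4: a=-1 b=11/43 c=-81/86 d=27/172
S(21/2) = -3035/1376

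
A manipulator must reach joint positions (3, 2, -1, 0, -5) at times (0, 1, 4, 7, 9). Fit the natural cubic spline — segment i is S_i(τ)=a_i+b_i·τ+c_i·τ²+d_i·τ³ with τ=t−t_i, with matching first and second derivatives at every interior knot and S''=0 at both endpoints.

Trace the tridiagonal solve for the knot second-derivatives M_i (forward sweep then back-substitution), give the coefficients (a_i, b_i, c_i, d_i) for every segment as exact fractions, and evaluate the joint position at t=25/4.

  seg 0: a=3 b=-1465/1596 c=0 d=-131/1596
  seg 1: a=2 b=-929/798 c=-131/532 d=1441/14364
  seg 2: a=-1 b=107/1596 c=262/399 d=-2719/14364
  seg 3: a=0 b=-881/798 c=-557/532 d=557/3192
S(25/4) = 10859/34048

Δ: Δ0=-1, Δ1=-1, Δ2=1/3, Δ3=-5/2
row 1: diag=8, rhs=0; c'=3/8, d'=0
row 2: denom=12−3·3/8=87/8; d'=(8−3·0)/(87/8)=64/87
row 3: denom=10−3·8/29=266/29; d'=(-17−3·64/87)/(266/29)=-557/266
back: M3=-557/266
back: M2=64/87−8/29·-557/266=524/399
back: M1=0−3/8·524/399=-131/266
M: M0=0, M1=-131/266, M2=524/399, M3=-557/266, M4=0
seg 0: a=3, c=M0/2=0, d=(M1−M0)/(6·1)=-131/1596, b=Δ0−h0·(2M0+M1)/6=-1465/1596
seg 1: a=2, c=M1/2=-131/532, d=(M2−M1)/(6·3)=1441/14364, b=Δ1−h1·(2M1+M2)/6=-929/798
seg 2: a=-1, c=M2/2=262/399, d=(M3−M2)/(6·3)=-2719/14364, b=Δ2−h2·(2M2+M3)/6=107/1596
seg 3: a=0, c=M3/2=-557/532, d=(M4−M3)/(6·2)=557/3192, b=Δ3−h3·(2M3+M4)/6=-881/798
t_q=25/4 → seg 2, τ=9/4; S=-1+107/1596·τ+262/399·τ²+-2719/14364·τ³=10859/34048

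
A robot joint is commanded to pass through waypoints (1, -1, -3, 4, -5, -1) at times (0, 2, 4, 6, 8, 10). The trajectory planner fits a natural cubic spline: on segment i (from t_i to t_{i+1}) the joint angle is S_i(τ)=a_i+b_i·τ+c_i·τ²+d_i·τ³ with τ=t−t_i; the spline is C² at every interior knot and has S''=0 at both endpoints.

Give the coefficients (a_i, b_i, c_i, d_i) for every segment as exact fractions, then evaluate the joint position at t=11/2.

  seg 0: a=1 b=-103/209 c=0 d=-53/418
  seg 1: a=-1 b=-421/209 c=-159/209 d=265/418
  seg 2: a=-3 b=533/209 c=636/209 d=-113/88
  seg 3: a=4 b=-287/418 c=-3897/836 d=2303/1672
  seg 4: a=-5 b=-586/209 c=753/209 d=-251/418
S(11/2) = 44655/13376

Δ: Δ0=-1, Δ1=-1, Δ2=7/2, Δ3=-9/2, Δ4=2
row 1: diag=8, rhs=0; c'=1/4, d'=0
row 2: denom=8−2·1/4=15/2; d'=(27−2·0)/(15/2)=18/5
row 3: denom=8−2·4/15=112/15; d'=(-48−2·18/5)/(112/15)=-207/28
row 4: denom=8−2·15/56=209/28; d'=(39−2·-207/28)/(209/28)=1506/209
back: M4=1506/209
back: M3=-207/28−15/56·1506/209=-3897/418
back: M2=18/5−4/15·-3897/418=1272/209
back: M1=0−1/4·1272/209=-318/209
M: M0=0, M1=-318/209, M2=1272/209, M3=-3897/418, M4=1506/209, M5=0
seg 0: a=1, c=M0/2=0, d=(M1−M0)/(6·2)=-53/418, b=Δ0−h0·(2M0+M1)/6=-103/209
seg 1: a=-1, c=M1/2=-159/209, d=(M2−M1)/(6·2)=265/418, b=Δ1−h1·(2M1+M2)/6=-421/209
seg 2: a=-3, c=M2/2=636/209, d=(M3−M2)/(6·2)=-113/88, b=Δ2−h2·(2M2+M3)/6=533/209
seg 3: a=4, c=M3/2=-3897/836, d=(M4−M3)/(6·2)=2303/1672, b=Δ3−h3·(2M3+M4)/6=-287/418
seg 4: a=-5, c=M4/2=753/209, d=(M5−M4)/(6·2)=-251/418, b=Δ4−h4·(2M4+M5)/6=-586/209
t_q=11/2 → seg 2, τ=3/2; S=-3+533/209·τ+636/209·τ²+-113/88·τ³=44655/13376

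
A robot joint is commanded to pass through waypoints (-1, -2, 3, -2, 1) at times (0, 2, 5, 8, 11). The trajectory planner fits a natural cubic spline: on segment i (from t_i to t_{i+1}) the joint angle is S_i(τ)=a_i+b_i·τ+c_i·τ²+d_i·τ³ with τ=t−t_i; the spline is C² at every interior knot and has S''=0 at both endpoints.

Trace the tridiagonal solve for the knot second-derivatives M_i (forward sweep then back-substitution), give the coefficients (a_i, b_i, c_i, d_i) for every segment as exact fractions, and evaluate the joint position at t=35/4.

  seg 0: a=-1 b=-83/69 c=0 d=97/552
  seg 1: a=-2 b=125/138 c=97/92 d=-221/828
  seg 2: a=3 b=7/276 c=-31/23 d=649/2484
  seg 3: a=-2 b=-139/138 c=277/276 d=-277/2484
S(35/4) = -13177/5888

Δ: Δ0=-1/2, Δ1=5/3, Δ2=-5/3, Δ3=1
row 1: diag=10, rhs=13; c'=3/10, d'=13/10
row 2: denom=12−3·3/10=111/10; d'=(-20−3·13/10)/(111/10)=-239/111
row 3: denom=12−3·10/37=414/37; d'=(16−3·-239/111)/(414/37)=277/138
back: M3=277/138
back: M2=-239/111−10/37·277/138=-62/23
back: M1=13/10−3/10·-62/23=97/46
M: M0=0, M1=97/46, M2=-62/23, M3=277/138, M4=0
seg 0: a=-1, c=M0/2=0, d=(M1−M0)/(6·2)=97/552, b=Δ0−h0·(2M0+M1)/6=-83/69
seg 1: a=-2, c=M1/2=97/92, d=(M2−M1)/(6·3)=-221/828, b=Δ1−h1·(2M1+M2)/6=125/138
seg 2: a=3, c=M2/2=-31/23, d=(M3−M2)/(6·3)=649/2484, b=Δ2−h2·(2M2+M3)/6=7/276
seg 3: a=-2, c=M3/2=277/276, d=(M4−M3)/(6·3)=-277/2484, b=Δ3−h3·(2M3+M4)/6=-139/138
t_q=35/4 → seg 3, τ=3/4; S=-2+-139/138·τ+277/276·τ²+-277/2484·τ³=-13177/5888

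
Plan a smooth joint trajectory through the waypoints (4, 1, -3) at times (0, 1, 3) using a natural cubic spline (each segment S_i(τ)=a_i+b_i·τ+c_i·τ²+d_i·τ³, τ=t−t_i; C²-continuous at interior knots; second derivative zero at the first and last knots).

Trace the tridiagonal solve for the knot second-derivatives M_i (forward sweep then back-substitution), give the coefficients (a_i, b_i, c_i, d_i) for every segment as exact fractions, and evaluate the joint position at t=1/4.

  seg 0: a=4 b=-19/6 c=0 d=1/6
  seg 1: a=1 b=-8/3 c=1/2 d=-1/12
S(1/4) = 411/128

Δ: Δ0=-3, Δ1=-2
row 1: diag=6, rhs=6; c'=1/3, d'=1
back: M1=1
M: M0=0, M1=1, M2=0
seg 0: a=4, c=M0/2=0, d=(M1−M0)/(6·1)=1/6, b=Δ0−h0·(2M0+M1)/6=-19/6
seg 1: a=1, c=M1/2=1/2, d=(M2−M1)/(6·2)=-1/12, b=Δ1−h1·(2M1+M2)/6=-8/3
t_q=1/4 → seg 0, τ=1/4; S=4+-19/6·τ+0·τ²+1/6·τ³=411/128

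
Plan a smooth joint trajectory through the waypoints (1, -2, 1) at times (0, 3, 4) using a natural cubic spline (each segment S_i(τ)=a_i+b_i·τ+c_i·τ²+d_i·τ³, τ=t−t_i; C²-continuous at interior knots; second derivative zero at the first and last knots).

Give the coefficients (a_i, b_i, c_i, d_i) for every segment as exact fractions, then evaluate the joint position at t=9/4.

  seg 0: a=1 b=-5/2 c=0 d=1/6
  seg 1: a=-2 b=2 c=3/2 d=-1/2
S(9/4) = -349/128

Δ: Δ0=-1, Δ1=3
row 1: diag=8, rhs=24; c'=1/8, d'=3
back: M1=3
M: M0=0, M1=3, M2=0
seg 0: a=1, c=M0/2=0, d=(M1−M0)/(6·3)=1/6, b=Δ0−h0·(2M0+M1)/6=-5/2
seg 1: a=-2, c=M1/2=3/2, d=(M2−M1)/(6·1)=-1/2, b=Δ1−h1·(2M1+M2)/6=2
t_q=9/4 → seg 0, τ=9/4; S=1+-5/2·τ+0·τ²+1/6·τ³=-349/128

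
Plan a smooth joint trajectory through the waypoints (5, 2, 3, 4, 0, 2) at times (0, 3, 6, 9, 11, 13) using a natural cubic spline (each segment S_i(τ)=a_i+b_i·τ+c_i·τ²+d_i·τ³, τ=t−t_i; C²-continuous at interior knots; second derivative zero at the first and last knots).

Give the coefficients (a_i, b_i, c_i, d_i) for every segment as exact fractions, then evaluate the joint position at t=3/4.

  seg 0: a=5 b=-2015/1566 c=0 d=449/14094
  seg 1: a=2 b=-334/783 c=449/1566 d=-157/14094
  seg 2: a=3 b=1555/1566 c=146/783 d=-1909/14094
  seg 3: a=4 b=-1210/783 c=-539/522 d=1261/3132
  seg 4: a=0 b=-661/783 c=361/261 d=-361/1566
S(3/4) = 45083/11136

Δ: Δ0=-1, Δ1=1/3, Δ2=1/3, Δ3=-2, Δ4=1
row 1: diag=12, rhs=8; c'=1/4, d'=2/3
row 2: denom=12−3·1/4=45/4; d'=(0−3·2/3)/(45/4)=-8/45
row 3: denom=10−3·4/15=46/5; d'=(-14−3·-8/45)/(46/5)=-101/69
row 4: denom=8−2·5/23=174/23; d'=(18−2·-101/69)/(174/23)=722/261
back: M4=722/261
back: M3=-101/69−5/23·722/261=-539/261
back: M2=-8/45−4/15·-539/261=292/783
back: M1=2/3−1/4·292/783=449/783
M: M0=0, M1=449/783, M2=292/783, M3=-539/261, M4=722/261, M5=0
seg 0: a=5, c=M0/2=0, d=(M1−M0)/(6·3)=449/14094, b=Δ0−h0·(2M0+M1)/6=-2015/1566
seg 1: a=2, c=M1/2=449/1566, d=(M2−M1)/(6·3)=-157/14094, b=Δ1−h1·(2M1+M2)/6=-334/783
seg 2: a=3, c=M2/2=146/783, d=(M3−M2)/(6·3)=-1909/14094, b=Δ2−h2·(2M2+M3)/6=1555/1566
seg 3: a=4, c=M3/2=-539/522, d=(M4−M3)/(6·2)=1261/3132, b=Δ3−h3·(2M3+M4)/6=-1210/783
seg 4: a=0, c=M4/2=361/261, d=(M5−M4)/(6·2)=-361/1566, b=Δ4−h4·(2M4+M5)/6=-661/783
t_q=3/4 → seg 0, τ=3/4; S=5+-2015/1566·τ+0·τ²+449/14094·τ³=45083/11136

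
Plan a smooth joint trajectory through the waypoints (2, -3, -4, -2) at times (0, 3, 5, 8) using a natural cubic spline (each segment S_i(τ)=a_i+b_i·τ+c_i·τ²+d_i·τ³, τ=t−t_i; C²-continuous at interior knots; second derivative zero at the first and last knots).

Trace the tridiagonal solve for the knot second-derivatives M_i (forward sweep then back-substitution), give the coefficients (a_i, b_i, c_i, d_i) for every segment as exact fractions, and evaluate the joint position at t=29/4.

  seg 0: a=2 b=-47/24 c=0 d=7/216
  seg 1: a=-3 b=-13/12 c=7/24 d=0
  seg 2: a=-4 b=1/12 c=7/24 d=-7/216
S(29/4) = -1385/512

Δ: Δ0=-5/3, Δ1=-1/2, Δ2=2/3
row 1: diag=10, rhs=7; c'=1/5, d'=7/10
row 2: denom=10−2·1/5=48/5; d'=(7−2·7/10)/(48/5)=7/12
back: M2=7/12
back: M1=7/10−1/5·7/12=7/12
M: M0=0, M1=7/12, M2=7/12, M3=0
seg 0: a=2, c=M0/2=0, d=(M1−M0)/(6·3)=7/216, b=Δ0−h0·(2M0+M1)/6=-47/24
seg 1: a=-3, c=M1/2=7/24, d=(M2−M1)/(6·2)=0, b=Δ1−h1·(2M1+M2)/6=-13/12
seg 2: a=-4, c=M2/2=7/24, d=(M3−M2)/(6·3)=-7/216, b=Δ2−h2·(2M2+M3)/6=1/12
t_q=29/4 → seg 2, τ=9/4; S=-4+1/12·τ+7/24·τ²+-7/216·τ³=-1385/512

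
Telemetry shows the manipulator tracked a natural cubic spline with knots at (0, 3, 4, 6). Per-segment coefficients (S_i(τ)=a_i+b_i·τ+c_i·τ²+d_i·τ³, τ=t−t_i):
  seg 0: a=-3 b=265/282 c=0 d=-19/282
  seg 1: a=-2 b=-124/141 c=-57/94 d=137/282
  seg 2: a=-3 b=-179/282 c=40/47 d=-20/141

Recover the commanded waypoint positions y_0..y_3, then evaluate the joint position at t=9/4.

y_0=-3 y_1=-2 y_2=-3 y_3=-2
S(9/4) = -9945/6016

y_0 = S_0(0) = a_0 = -3
y_1 = S_1(0) = a_1 = -2
y_2 = S_2(0) = a_2 = -3
y_3 = S_2(2) = -2
t_q=9/4 is in segment 0 (τ=9/4); S_0(τ)=-9945/6016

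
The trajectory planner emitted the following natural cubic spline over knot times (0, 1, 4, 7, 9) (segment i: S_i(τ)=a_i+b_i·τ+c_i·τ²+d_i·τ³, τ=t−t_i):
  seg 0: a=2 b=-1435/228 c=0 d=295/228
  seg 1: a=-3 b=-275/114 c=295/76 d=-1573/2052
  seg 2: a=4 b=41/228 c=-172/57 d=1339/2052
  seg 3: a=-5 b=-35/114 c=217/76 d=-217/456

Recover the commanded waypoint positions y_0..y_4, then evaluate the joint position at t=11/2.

y_0=2 y_1=-3 y_2=4 y_3=-5 y_4=2
S(11/2) = -193/608

y_0 = S_0(0) = a_0 = 2
y_1 = S_1(0) = a_1 = -3
y_2 = S_2(0) = a_2 = 4
y_3 = S_3(0) = a_3 = -5
y_4 = S_3(2) = 2
t_q=11/2 is in segment 2 (τ=3/2); S_2(τ)=-193/608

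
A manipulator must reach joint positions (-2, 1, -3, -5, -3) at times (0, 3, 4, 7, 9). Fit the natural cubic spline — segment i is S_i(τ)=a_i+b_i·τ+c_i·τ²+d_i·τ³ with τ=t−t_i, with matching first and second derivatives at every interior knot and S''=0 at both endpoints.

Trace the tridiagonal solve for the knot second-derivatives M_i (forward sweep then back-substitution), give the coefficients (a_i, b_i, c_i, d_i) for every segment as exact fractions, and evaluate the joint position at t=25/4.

  seg 0: a=-2 b=854/279 c=0 d=-575/2511
  seg 1: a=1 b=-871/279 c=-575/279 d=110/93
  seg 2: a=-3 b=-1031/279 c=415/279 d=-400/2511
  seg 3: a=-5 b=259/279 c=5/93 d=-5/558
S(25/4) = -2777/496

Δ: Δ0=1, Δ1=-4, Δ2=-2/3, Δ3=1
row 1: diag=8, rhs=-30; c'=1/8, d'=-15/4
row 2: denom=8−1·1/8=63/8; d'=(20−1·-15/4)/(63/8)=190/63
row 3: denom=10−3·8/21=62/7; d'=(10−3·190/63)/(62/7)=10/93
back: M3=10/93
back: M2=190/63−8/21·10/93=830/279
back: M1=-15/4−1/8·830/279=-1150/279
M: M0=0, M1=-1150/279, M2=830/279, M3=10/93, M4=0
seg 0: a=-2, c=M0/2=0, d=(M1−M0)/(6·3)=-575/2511, b=Δ0−h0·(2M0+M1)/6=854/279
seg 1: a=1, c=M1/2=-575/279, d=(M2−M1)/(6·1)=110/93, b=Δ1−h1·(2M1+M2)/6=-871/279
seg 2: a=-3, c=M2/2=415/279, d=(M3−M2)/(6·3)=-400/2511, b=Δ2−h2·(2M2+M3)/6=-1031/279
seg 3: a=-5, c=M3/2=5/93, d=(M4−M3)/(6·2)=-5/558, b=Δ3−h3·(2M3+M4)/6=259/279
t_q=25/4 → seg 2, τ=9/4; S=-3+-1031/279·τ+415/279·τ²+-400/2511·τ³=-2777/496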